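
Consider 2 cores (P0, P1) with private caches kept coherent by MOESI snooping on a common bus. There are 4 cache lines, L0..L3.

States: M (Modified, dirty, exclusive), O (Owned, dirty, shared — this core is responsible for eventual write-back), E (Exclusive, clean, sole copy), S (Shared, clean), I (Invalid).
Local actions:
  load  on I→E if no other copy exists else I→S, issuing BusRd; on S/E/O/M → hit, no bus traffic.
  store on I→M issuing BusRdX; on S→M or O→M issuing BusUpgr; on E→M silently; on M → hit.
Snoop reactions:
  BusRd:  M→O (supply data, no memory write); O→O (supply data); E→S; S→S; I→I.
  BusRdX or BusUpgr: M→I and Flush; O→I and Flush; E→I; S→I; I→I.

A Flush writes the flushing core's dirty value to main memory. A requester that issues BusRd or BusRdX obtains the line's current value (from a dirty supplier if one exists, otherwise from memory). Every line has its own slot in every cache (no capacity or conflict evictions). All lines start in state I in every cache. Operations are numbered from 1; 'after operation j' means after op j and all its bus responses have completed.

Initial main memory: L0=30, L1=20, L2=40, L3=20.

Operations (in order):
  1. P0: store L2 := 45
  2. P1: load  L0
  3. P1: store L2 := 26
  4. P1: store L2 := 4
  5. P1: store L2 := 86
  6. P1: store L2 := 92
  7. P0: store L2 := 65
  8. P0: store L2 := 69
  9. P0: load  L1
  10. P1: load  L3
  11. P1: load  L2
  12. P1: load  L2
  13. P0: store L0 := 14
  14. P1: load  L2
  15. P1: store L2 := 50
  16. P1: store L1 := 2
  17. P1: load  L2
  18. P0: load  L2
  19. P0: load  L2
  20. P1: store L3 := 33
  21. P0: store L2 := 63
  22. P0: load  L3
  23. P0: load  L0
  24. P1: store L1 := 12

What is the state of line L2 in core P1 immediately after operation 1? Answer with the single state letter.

state = I

[1] P0: store L2 := 45 | P0:M(45), P1:I | bus: BusRdX
[2] P1: load  L0 | P0:I, P1:E(30) | bus: BusRd
[3] P1: store L2 := 26 | P0:I, P1:M(26) | bus: BusRdX,Flush
[4] P1: store L2 := 4 | P0:I, P1:M(4) | bus: none
[5] P1: store L2 := 86 | P0:I, P1:M(86) | bus: none
[6] P1: store L2 := 92 | P0:I, P1:M(92) | bus: none
[7] P0: store L2 := 65 | P0:M(65), P1:I | bus: BusRdX,Flush
[8] P0: store L2 := 69 | P0:M(69), P1:I | bus: none
[9] P0: load  L1 | P0:E(20), P1:I | bus: BusRd
[10] P1: load  L3 | P0:I, P1:E(20) | bus: BusRd
[11] P1: load  L2 | P0:O(69), P1:S(69) | bus: BusRd
[12] P1: load  L2 | P0:O(69), P1:S(69) | bus: none
[13] P0: store L0 := 14 | P0:M(14), P1:I | bus: BusRdX
[14] P1: load  L2 | P0:O(69), P1:S(69) | bus: none
[15] P1: store L2 := 50 | P0:I, P1:M(50) | bus: BusUpgr,Flush
[16] P1: store L1 := 2 | P0:I, P1:M(2) | bus: BusRdX
[17] P1: load  L2 | P0:I, P1:M(50) | bus: none
[18] P0: load  L2 | P0:S(50), P1:O(50) | bus: BusRd
[19] P0: load  L2 | P0:S(50), P1:O(50) | bus: none
[20] P1: store L3 := 33 | P0:I, P1:M(33) | bus: none
[21] P0: store L2 := 63 | P0:M(63), P1:I | bus: BusUpgr,Flush
[22] P0: load  L3 | P0:S(33), P1:O(33) | bus: BusRd
[23] P0: load  L0 | P0:M(14), P1:I | bus: none
[24] P1: store L1 := 12 | P0:I, P1:M(12) | bus: none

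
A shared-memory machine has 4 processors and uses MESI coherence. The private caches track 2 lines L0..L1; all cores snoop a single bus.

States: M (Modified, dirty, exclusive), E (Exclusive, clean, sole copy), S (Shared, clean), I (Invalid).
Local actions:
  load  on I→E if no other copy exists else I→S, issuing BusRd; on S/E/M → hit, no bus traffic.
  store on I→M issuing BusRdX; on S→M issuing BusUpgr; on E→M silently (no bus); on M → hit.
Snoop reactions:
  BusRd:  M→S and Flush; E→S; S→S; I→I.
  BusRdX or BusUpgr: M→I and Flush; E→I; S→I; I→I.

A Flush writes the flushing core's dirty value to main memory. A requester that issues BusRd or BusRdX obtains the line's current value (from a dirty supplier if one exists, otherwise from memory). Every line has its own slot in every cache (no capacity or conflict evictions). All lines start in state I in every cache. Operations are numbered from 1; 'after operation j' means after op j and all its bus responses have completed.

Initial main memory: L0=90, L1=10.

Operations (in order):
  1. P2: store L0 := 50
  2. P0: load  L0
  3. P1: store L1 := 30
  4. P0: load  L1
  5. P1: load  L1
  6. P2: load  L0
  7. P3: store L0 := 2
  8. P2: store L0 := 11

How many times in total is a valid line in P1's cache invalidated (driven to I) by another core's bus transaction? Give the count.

step 1: P2: store L0 := 50  ⟶  IIMI  (L0)  txn=BusRdX  M[L0]=90
step 2: P0: load  L0  ⟶  SISI  (L0)  txn=BusRd+Flush  M[L0]=50
step 3: P1: store L1 := 30  ⟶  IMII  (L1)  txn=BusRdX  M[L1]=10
step 4: P0: load  L1  ⟶  SSII  (L1)  txn=BusRd+Flush  M[L1]=30
step 5: P1: load  L1  ⟶  SSII  (L1)  txn=∅  M[L1]=30
step 6: P2: load  L0  ⟶  SISI  (L0)  txn=∅  M[L0]=50
step 7: P3: store L0 := 2  ⟶  IIIM  (L0)  txn=BusRdX  M[L0]=50
step 8: P2: store L0 := 11  ⟶  IIMI  (L0)  txn=BusRdX+Flush  M[L0]=2

invalidations = 0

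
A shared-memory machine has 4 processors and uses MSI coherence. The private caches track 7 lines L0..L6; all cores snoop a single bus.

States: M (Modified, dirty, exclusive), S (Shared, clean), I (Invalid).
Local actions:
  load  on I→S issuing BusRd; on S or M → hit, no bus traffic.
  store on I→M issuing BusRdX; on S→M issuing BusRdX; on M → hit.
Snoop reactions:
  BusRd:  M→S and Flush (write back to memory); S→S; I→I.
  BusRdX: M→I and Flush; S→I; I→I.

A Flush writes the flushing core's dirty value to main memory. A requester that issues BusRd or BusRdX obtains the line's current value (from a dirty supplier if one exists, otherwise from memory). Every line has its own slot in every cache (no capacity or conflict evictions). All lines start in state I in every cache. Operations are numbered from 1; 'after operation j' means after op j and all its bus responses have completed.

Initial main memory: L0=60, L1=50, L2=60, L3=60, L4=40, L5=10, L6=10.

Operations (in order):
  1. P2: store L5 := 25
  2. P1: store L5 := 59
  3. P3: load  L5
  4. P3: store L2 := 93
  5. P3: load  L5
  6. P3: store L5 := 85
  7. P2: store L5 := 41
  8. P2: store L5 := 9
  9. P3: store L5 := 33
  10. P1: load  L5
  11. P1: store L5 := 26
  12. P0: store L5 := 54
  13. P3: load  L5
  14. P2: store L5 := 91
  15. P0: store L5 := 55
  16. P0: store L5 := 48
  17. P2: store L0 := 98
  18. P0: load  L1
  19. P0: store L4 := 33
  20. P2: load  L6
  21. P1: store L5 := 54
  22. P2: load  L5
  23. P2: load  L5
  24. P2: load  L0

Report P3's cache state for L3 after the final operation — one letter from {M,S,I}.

state = I

[1] P2: store L5 := 25 | P0:I, P1:I, P2:M(25), P3:I | bus: BusRdX
[2] P1: store L5 := 59 | P0:I, P1:M(59), P2:I, P3:I | bus: BusRdX,Flush
[3] P3: load  L5 | P0:I, P1:S(59), P2:I, P3:S(59) | bus: BusRd,Flush
[4] P3: store L2 := 93 | P0:I, P1:I, P2:I, P3:M(93) | bus: BusRdX
[5] P3: load  L5 | P0:I, P1:S(59), P2:I, P3:S(59) | bus: none
[6] P3: store L5 := 85 | P0:I, P1:I, P2:I, P3:M(85) | bus: BusRdX
[7] P2: store L5 := 41 | P0:I, P1:I, P2:M(41), P3:I | bus: BusRdX,Flush
[8] P2: store L5 := 9 | P0:I, P1:I, P2:M(9), P3:I | bus: none
[9] P3: store L5 := 33 | P0:I, P1:I, P2:I, P3:M(33) | bus: BusRdX,Flush
[10] P1: load  L5 | P0:I, P1:S(33), P2:I, P3:S(33) | bus: BusRd,Flush
[11] P1: store L5 := 26 | P0:I, P1:M(26), P2:I, P3:I | bus: BusRdX
[12] P0: store L5 := 54 | P0:M(54), P1:I, P2:I, P3:I | bus: BusRdX,Flush
[13] P3: load  L5 | P0:S(54), P1:I, P2:I, P3:S(54) | bus: BusRd,Flush
[14] P2: store L5 := 91 | P0:I, P1:I, P2:M(91), P3:I | bus: BusRdX
[15] P0: store L5 := 55 | P0:M(55), P1:I, P2:I, P3:I | bus: BusRdX,Flush
[16] P0: store L5 := 48 | P0:M(48), P1:I, P2:I, P3:I | bus: none
[17] P2: store L0 := 98 | P0:I, P1:I, P2:M(98), P3:I | bus: BusRdX
[18] P0: load  L1 | P0:S(50), P1:I, P2:I, P3:I | bus: BusRd
[19] P0: store L4 := 33 | P0:M(33), P1:I, P2:I, P3:I | bus: BusRdX
[20] P2: load  L6 | P0:I, P1:I, P2:S(10), P3:I | bus: BusRd
[21] P1: store L5 := 54 | P0:I, P1:M(54), P2:I, P3:I | bus: BusRdX,Flush
[22] P2: load  L5 | P0:I, P1:S(54), P2:S(54), P3:I | bus: BusRd,Flush
[23] P2: load  L5 | P0:I, P1:S(54), P2:S(54), P3:I | bus: none
[24] P2: load  L0 | P0:I, P1:I, P2:M(98), P3:I | bus: none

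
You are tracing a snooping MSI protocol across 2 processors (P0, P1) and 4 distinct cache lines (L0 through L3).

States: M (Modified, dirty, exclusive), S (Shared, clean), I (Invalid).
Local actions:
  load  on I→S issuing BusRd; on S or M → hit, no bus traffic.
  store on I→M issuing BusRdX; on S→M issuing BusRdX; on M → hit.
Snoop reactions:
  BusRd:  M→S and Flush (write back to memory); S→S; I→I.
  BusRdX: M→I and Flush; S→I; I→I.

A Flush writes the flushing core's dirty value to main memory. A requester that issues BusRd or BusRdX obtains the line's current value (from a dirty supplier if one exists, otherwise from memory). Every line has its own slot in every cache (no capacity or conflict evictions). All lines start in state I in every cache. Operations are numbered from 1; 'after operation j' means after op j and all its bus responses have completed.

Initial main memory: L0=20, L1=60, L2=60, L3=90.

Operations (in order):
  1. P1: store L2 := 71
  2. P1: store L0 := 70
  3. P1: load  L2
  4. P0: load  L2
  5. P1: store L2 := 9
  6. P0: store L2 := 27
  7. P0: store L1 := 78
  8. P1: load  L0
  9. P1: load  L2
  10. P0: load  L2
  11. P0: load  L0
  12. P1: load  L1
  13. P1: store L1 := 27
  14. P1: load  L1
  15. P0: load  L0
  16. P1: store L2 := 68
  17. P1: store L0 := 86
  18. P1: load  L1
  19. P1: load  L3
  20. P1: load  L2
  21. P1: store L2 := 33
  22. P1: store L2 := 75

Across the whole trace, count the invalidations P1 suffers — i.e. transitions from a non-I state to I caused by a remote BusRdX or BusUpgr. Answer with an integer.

invalidations = 1

[1] P1: store L2 := 71 | P0:I, P1:M(71) | bus: BusRdX
[2] P1: store L0 := 70 | P0:I, P1:M(70) | bus: BusRdX
[3] P1: load  L2 | P0:I, P1:M(71) | bus: none
[4] P0: load  L2 | P0:S(71), P1:S(71) | bus: BusRd,Flush
[5] P1: store L2 := 9 | P0:I, P1:M(9) | bus: BusRdX
[6] P0: store L2 := 27 | P0:M(27), P1:I | bus: BusRdX,Flush
[7] P0: store L1 := 78 | P0:M(78), P1:I | bus: BusRdX
[8] P1: load  L0 | P0:I, P1:M(70) | bus: none
[9] P1: load  L2 | P0:S(27), P1:S(27) | bus: BusRd,Flush
[10] P0: load  L2 | P0:S(27), P1:S(27) | bus: none
[11] P0: load  L0 | P0:S(70), P1:S(70) | bus: BusRd,Flush
[12] P1: load  L1 | P0:S(78), P1:S(78) | bus: BusRd,Flush
[13] P1: store L1 := 27 | P0:I, P1:M(27) | bus: BusRdX
[14] P1: load  L1 | P0:I, P1:M(27) | bus: none
[15] P0: load  L0 | P0:S(70), P1:S(70) | bus: none
[16] P1: store L2 := 68 | P0:I, P1:M(68) | bus: BusRdX
[17] P1: store L0 := 86 | P0:I, P1:M(86) | bus: BusRdX
[18] P1: load  L1 | P0:I, P1:M(27) | bus: none
[19] P1: load  L3 | P0:I, P1:S(90) | bus: BusRd
[20] P1: load  L2 | P0:I, P1:M(68) | bus: none
[21] P1: store L2 := 33 | P0:I, P1:M(33) | bus: none
[22] P1: store L2 := 75 | P0:I, P1:M(75) | bus: none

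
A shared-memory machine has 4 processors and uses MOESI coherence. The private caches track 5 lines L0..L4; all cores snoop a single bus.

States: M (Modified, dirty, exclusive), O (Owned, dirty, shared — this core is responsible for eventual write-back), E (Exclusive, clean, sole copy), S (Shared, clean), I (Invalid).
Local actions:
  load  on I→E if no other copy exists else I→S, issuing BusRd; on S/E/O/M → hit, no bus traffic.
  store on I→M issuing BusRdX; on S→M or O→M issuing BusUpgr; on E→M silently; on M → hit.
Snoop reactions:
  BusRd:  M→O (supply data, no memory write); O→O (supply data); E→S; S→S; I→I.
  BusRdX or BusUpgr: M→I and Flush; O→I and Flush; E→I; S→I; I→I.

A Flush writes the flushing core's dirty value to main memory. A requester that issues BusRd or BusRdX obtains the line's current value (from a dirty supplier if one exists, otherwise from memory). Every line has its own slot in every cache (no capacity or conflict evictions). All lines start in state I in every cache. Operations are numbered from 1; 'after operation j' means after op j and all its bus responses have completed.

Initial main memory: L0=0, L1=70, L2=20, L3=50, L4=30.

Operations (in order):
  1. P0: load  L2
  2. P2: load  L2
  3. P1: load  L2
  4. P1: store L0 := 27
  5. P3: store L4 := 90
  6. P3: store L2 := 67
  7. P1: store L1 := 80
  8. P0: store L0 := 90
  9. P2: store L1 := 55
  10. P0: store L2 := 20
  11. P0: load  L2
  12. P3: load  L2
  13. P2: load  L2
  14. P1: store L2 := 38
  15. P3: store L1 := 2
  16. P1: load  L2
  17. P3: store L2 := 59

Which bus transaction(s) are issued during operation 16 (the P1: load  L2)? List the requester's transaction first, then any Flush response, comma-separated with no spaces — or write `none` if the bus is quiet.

  op1 P0: load  L2 → E/I/I/I on L2; bus BusRd; mem=20
  op2 P2: load  L2 → S/I/S/I on L2; bus BusRd; mem=20
  op3 P1: load  L2 → S/S/S/I on L2; bus BusRd; mem=20
  op4 P1: store L0 := 27 → I/M/I/I on L0; bus BusRdX; mem=0
  op5 P3: store L4 := 90 → I/I/I/M on L4; bus BusRdX; mem=30
  op6 P3: store L2 := 67 → I/I/I/M on L2; bus BusRdX; mem=20
  op7 P1: store L1 := 80 → I/M/I/I on L1; bus BusRdX; mem=70
  op8 P0: store L0 := 90 → M/I/I/I on L0; bus BusRdX Flush; mem=27
  op9 P2: store L1 := 55 → I/I/M/I on L1; bus BusRdX Flush; mem=80
  op10 P0: store L2 := 20 → M/I/I/I on L2; bus BusRdX Flush; mem=67
  op11 P0: load  L2 → M/I/I/I on L2; bus (none); mem=67
  op12 P3: load  L2 → O/I/I/S on L2; bus BusRd; mem=67
  op13 P2: load  L2 → O/I/S/S on L2; bus BusRd; mem=67
  op14 P1: store L2 := 38 → I/M/I/I on L2; bus BusRdX Flush; mem=20
  op15 P3: store L1 := 2 → I/I/I/M on L1; bus BusRdX Flush; mem=55
  op16 P1: load  L2 → I/M/I/I on L2; bus (none); mem=20
  op17 P3: store L2 := 59 → I/I/I/M on L2; bus BusRdX Flush; mem=38

bus = none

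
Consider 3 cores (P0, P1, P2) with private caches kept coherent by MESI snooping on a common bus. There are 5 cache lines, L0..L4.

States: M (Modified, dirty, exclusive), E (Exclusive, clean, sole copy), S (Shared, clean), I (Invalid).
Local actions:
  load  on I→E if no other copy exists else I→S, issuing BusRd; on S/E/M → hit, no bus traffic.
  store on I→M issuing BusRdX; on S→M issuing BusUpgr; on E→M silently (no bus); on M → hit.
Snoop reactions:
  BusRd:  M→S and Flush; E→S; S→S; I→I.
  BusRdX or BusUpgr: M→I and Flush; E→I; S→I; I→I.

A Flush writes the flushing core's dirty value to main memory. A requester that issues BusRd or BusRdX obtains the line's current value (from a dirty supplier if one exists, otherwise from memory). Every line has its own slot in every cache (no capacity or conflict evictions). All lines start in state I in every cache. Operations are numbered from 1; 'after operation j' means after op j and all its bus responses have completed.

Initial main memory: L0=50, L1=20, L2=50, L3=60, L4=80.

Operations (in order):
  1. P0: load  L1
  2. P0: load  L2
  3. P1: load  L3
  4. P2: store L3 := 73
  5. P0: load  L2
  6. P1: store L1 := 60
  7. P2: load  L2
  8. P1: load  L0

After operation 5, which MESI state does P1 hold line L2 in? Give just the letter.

  op1 P0: load  L1 → E/I/I on L1; bus BusRd; mem=20
  op2 P0: load  L2 → E/I/I on L2; bus BusRd; mem=50
  op3 P1: load  L3 → I/E/I on L3; bus BusRd; mem=60
  op4 P2: store L3 := 73 → I/I/M on L3; bus BusRdX; mem=60
  op5 P0: load  L2 → E/I/I on L2; bus (none); mem=50
  op6 P1: store L1 := 60 → I/M/I on L1; bus BusRdX; mem=20
  op7 P2: load  L2 → S/I/S on L2; bus BusRd; mem=50
  op8 P1: load  L0 → I/E/I on L0; bus BusRd; mem=50

state = I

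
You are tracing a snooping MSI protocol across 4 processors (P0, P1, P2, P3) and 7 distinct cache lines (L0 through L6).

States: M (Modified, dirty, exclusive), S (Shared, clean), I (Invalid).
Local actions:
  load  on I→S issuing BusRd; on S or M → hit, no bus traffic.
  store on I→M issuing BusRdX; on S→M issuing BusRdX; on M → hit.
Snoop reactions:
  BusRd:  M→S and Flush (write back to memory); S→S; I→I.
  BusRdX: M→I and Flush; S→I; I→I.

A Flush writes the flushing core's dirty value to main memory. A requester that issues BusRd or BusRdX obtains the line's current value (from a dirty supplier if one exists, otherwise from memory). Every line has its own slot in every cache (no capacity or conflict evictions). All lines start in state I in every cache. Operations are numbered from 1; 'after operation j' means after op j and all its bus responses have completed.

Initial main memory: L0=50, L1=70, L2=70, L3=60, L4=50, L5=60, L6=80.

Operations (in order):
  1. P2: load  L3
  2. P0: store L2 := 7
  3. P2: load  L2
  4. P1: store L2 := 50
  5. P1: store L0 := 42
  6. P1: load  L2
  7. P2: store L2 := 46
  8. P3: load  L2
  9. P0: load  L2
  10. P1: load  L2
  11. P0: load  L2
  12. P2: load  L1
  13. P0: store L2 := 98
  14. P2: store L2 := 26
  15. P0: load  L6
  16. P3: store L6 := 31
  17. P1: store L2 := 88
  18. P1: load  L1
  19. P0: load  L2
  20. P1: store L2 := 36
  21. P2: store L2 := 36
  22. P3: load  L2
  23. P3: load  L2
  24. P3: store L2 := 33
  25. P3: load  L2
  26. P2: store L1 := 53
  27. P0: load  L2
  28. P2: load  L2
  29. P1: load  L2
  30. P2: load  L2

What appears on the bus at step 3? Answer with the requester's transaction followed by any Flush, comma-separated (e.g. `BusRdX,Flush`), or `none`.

[1] P2: load  L3 | P0:I, P1:I, P2:S(60), P3:I | bus: BusRd
[2] P0: store L2 := 7 | P0:M(7), P1:I, P2:I, P3:I | bus: BusRdX
[3] P2: load  L2 | P0:S(7), P1:I, P2:S(7), P3:I | bus: BusRd,Flush
[4] P1: store L2 := 50 | P0:I, P1:M(50), P2:I, P3:I | bus: BusRdX
[5] P1: store L0 := 42 | P0:I, P1:M(42), P2:I, P3:I | bus: BusRdX
[6] P1: load  L2 | P0:I, P1:M(50), P2:I, P3:I | bus: none
[7] P2: store L2 := 46 | P0:I, P1:I, P2:M(46), P3:I | bus: BusRdX,Flush
[8] P3: load  L2 | P0:I, P1:I, P2:S(46), P3:S(46) | bus: BusRd,Flush
[9] P0: load  L2 | P0:S(46), P1:I, P2:S(46), P3:S(46) | bus: BusRd
[10] P1: load  L2 | P0:S(46), P1:S(46), P2:S(46), P3:S(46) | bus: BusRd
[11] P0: load  L2 | P0:S(46), P1:S(46), P2:S(46), P3:S(46) | bus: none
[12] P2: load  L1 | P0:I, P1:I, P2:S(70), P3:I | bus: BusRd
[13] P0: store L2 := 98 | P0:M(98), P1:I, P2:I, P3:I | bus: BusRdX
[14] P2: store L2 := 26 | P0:I, P1:I, P2:M(26), P3:I | bus: BusRdX,Flush
[15] P0: load  L6 | P0:S(80), P1:I, P2:I, P3:I | bus: BusRd
[16] P3: store L6 := 31 | P0:I, P1:I, P2:I, P3:M(31) | bus: BusRdX
[17] P1: store L2 := 88 | P0:I, P1:M(88), P2:I, P3:I | bus: BusRdX,Flush
[18] P1: load  L1 | P0:I, P1:S(70), P2:S(70), P3:I | bus: BusRd
[19] P0: load  L2 | P0:S(88), P1:S(88), P2:I, P3:I | bus: BusRd,Flush
[20] P1: store L2 := 36 | P0:I, P1:M(36), P2:I, P3:I | bus: BusRdX
[21] P2: store L2 := 36 | P0:I, P1:I, P2:M(36), P3:I | bus: BusRdX,Flush
[22] P3: load  L2 | P0:I, P1:I, P2:S(36), P3:S(36) | bus: BusRd,Flush
[23] P3: load  L2 | P0:I, P1:I, P2:S(36), P3:S(36) | bus: none
[24] P3: store L2 := 33 | P0:I, P1:I, P2:I, P3:M(33) | bus: BusRdX
[25] P3: load  L2 | P0:I, P1:I, P2:I, P3:M(33) | bus: none
[26] P2: store L1 := 53 | P0:I, P1:I, P2:M(53), P3:I | bus: BusRdX
[27] P0: load  L2 | P0:S(33), P1:I, P2:I, P3:S(33) | bus: BusRd,Flush
[28] P2: load  L2 | P0:S(33), P1:I, P2:S(33), P3:S(33) | bus: BusRd
[29] P1: load  L2 | P0:S(33), P1:S(33), P2:S(33), P3:S(33) | bus: BusRd
[30] P2: load  L2 | P0:S(33), P1:S(33), P2:S(33), P3:S(33) | bus: none

bus = BusRd,Flush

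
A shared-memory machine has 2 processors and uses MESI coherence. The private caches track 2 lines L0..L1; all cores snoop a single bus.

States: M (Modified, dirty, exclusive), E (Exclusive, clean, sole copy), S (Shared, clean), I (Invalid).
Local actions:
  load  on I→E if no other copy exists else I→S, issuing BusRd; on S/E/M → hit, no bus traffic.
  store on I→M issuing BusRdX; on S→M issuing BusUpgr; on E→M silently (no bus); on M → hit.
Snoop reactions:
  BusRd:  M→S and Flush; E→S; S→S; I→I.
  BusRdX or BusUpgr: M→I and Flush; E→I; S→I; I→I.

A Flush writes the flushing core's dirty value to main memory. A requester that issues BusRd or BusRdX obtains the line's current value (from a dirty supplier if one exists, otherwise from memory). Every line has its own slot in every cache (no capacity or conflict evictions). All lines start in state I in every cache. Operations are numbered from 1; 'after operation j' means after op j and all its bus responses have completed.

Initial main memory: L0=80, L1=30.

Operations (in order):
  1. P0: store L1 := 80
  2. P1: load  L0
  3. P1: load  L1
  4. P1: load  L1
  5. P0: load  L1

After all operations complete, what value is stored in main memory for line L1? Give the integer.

1. P0: store L1 := 80  bus=[BusRdX]  L1: P0=M P1=I  mem[L1]=30
2. P1: load  L0  bus=[BusRd]  L0: P0=I P1=E  mem[L0]=80
3. P1: load  L1  bus=[BusRd,Flush]  L1: P0=S P1=S  mem[L1]=80
4. P1: load  L1  bus=[-]  L1: P0=S P1=S  mem[L1]=80
5. P0: load  L1  bus=[-]  L1: P0=S P1=S  mem[L1]=80

memory[L1] = 80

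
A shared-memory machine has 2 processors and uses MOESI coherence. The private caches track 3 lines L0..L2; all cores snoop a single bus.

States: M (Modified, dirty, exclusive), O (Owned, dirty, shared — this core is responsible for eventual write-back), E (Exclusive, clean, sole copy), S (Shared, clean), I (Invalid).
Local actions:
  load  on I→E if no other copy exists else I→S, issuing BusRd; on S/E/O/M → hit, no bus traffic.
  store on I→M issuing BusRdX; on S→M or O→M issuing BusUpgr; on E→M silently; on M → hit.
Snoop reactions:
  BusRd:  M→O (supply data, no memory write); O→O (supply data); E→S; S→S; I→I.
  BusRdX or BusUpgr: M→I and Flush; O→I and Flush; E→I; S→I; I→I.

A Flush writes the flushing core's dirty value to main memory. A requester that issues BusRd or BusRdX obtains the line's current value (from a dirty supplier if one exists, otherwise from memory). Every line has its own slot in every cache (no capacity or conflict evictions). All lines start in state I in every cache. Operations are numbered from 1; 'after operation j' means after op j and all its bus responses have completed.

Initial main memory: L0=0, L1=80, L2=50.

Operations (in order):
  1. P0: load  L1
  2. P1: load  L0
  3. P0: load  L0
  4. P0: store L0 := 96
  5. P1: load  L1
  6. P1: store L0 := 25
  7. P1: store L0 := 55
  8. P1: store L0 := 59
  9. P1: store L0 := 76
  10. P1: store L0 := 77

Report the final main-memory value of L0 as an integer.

memory[L0] = 96

step 1: P0: load  L1  ⟶  EI  (L1)  txn=BusRd  M[L1]=80
step 2: P1: load  L0  ⟶  IE  (L0)  txn=BusRd  M[L0]=0
step 3: P0: load  L0  ⟶  SS  (L0)  txn=BusRd  M[L0]=0
step 4: P0: store L0 := 96  ⟶  MI  (L0)  txn=BusUpgr  M[L0]=0
step 5: P1: load  L1  ⟶  SS  (L1)  txn=BusRd  M[L1]=80
step 6: P1: store L0 := 25  ⟶  IM  (L0)  txn=BusRdX+Flush  M[L0]=96
step 7: P1: store L0 := 55  ⟶  IM  (L0)  txn=∅  M[L0]=96
step 8: P1: store L0 := 59  ⟶  IM  (L0)  txn=∅  M[L0]=96
step 9: P1: store L0 := 76  ⟶  IM  (L0)  txn=∅  M[L0]=96
step 10: P1: store L0 := 77  ⟶  IM  (L0)  txn=∅  M[L0]=96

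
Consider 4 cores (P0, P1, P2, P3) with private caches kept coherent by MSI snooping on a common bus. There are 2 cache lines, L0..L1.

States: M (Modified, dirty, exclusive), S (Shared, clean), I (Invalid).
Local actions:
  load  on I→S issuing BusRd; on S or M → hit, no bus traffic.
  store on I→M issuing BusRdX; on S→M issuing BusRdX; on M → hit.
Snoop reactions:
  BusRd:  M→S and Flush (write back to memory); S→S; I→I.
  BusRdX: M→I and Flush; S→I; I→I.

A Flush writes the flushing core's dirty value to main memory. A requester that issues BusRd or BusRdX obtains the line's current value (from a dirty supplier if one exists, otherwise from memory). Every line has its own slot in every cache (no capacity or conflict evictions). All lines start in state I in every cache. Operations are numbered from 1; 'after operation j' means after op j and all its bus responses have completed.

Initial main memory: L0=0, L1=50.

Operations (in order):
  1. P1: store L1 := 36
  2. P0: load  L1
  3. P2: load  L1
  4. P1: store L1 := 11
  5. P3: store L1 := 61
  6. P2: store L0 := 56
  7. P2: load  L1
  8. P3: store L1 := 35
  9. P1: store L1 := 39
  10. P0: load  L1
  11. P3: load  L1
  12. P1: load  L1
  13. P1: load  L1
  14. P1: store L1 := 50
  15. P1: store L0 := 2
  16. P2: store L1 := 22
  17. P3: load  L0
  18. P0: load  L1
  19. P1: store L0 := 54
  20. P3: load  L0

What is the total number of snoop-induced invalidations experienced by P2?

invalidations = 3

step 1: P1: store L1 := 36  ⟶  IMII  (L1)  txn=BusRdX  M[L1]=50
step 2: P0: load  L1  ⟶  SSII  (L1)  txn=BusRd+Flush  M[L1]=36
step 3: P2: load  L1  ⟶  SSSI  (L1)  txn=BusRd  M[L1]=36
step 4: P1: store L1 := 11  ⟶  IMII  (L1)  txn=BusRdX  M[L1]=36
step 5: P3: store L1 := 61  ⟶  IIIM  (L1)  txn=BusRdX+Flush  M[L1]=11
step 6: P2: store L0 := 56  ⟶  IIMI  (L0)  txn=BusRdX  M[L0]=0
step 7: P2: load  L1  ⟶  IISS  (L1)  txn=BusRd+Flush  M[L1]=61
step 8: P3: store L1 := 35  ⟶  IIIM  (L1)  txn=BusRdX  M[L1]=61
step 9: P1: store L1 := 39  ⟶  IMII  (L1)  txn=BusRdX+Flush  M[L1]=35
step 10: P0: load  L1  ⟶  SSII  (L1)  txn=BusRd+Flush  M[L1]=39
step 11: P3: load  L1  ⟶  SSIS  (L1)  txn=BusRd  M[L1]=39
step 12: P1: load  L1  ⟶  SSIS  (L1)  txn=∅  M[L1]=39
step 13: P1: load  L1  ⟶  SSIS  (L1)  txn=∅  M[L1]=39
step 14: P1: store L1 := 50  ⟶  IMII  (L1)  txn=BusRdX  M[L1]=39
step 15: P1: store L0 := 2  ⟶  IMII  (L0)  txn=BusRdX+Flush  M[L0]=56
step 16: P2: store L1 := 22  ⟶  IIMI  (L1)  txn=BusRdX+Flush  M[L1]=50
step 17: P3: load  L0  ⟶  ISIS  (L0)  txn=BusRd+Flush  M[L0]=2
step 18: P0: load  L1  ⟶  SISI  (L1)  txn=BusRd+Flush  M[L1]=22
step 19: P1: store L0 := 54  ⟶  IMII  (L0)  txn=BusRdX  M[L0]=2
step 20: P3: load  L0  ⟶  ISIS  (L0)  txn=BusRd+Flush  M[L0]=54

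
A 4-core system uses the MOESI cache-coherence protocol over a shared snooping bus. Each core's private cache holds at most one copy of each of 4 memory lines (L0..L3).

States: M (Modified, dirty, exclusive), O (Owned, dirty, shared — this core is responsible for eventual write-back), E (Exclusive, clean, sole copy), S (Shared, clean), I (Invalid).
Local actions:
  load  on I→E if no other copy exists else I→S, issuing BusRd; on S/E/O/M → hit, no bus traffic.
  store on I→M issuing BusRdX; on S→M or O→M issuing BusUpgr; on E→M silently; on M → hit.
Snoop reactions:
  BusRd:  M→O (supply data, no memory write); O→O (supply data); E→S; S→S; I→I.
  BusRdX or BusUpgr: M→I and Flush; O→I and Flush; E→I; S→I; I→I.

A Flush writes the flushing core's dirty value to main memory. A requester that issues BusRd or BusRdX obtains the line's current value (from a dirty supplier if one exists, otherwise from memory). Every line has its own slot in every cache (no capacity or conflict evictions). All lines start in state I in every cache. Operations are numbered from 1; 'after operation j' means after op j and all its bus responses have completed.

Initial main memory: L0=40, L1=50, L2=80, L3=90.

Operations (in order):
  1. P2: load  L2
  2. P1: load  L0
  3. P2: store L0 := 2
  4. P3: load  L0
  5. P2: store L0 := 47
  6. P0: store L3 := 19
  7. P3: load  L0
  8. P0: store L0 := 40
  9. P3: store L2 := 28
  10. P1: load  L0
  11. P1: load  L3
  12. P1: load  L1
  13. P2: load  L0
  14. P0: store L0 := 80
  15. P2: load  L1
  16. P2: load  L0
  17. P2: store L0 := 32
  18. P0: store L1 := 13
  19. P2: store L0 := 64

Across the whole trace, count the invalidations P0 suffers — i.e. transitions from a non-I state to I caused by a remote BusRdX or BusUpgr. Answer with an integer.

invalidations = 1

step 1: P2: load  L2  ⟶  IIEI  (L2)  txn=BusRd  M[L2]=80
step 2: P1: load  L0  ⟶  IEII  (L0)  txn=BusRd  M[L0]=40
step 3: P2: store L0 := 2  ⟶  IIMI  (L0)  txn=BusRdX  M[L0]=40
step 4: P3: load  L0  ⟶  IIOS  (L0)  txn=BusRd  M[L0]=40
step 5: P2: store L0 := 47  ⟶  IIMI  (L0)  txn=BusUpgr  M[L0]=40
step 6: P0: store L3 := 19  ⟶  MIII  (L3)  txn=BusRdX  M[L3]=90
step 7: P3: load  L0  ⟶  IIOS  (L0)  txn=BusRd  M[L0]=40
step 8: P0: store L0 := 40  ⟶  MIII  (L0)  txn=BusRdX+Flush  M[L0]=47
step 9: P3: store L2 := 28  ⟶  IIIM  (L2)  txn=BusRdX  M[L2]=80
step 10: P1: load  L0  ⟶  OSII  (L0)  txn=BusRd  M[L0]=47
step 11: P1: load  L3  ⟶  OSII  (L3)  txn=BusRd  M[L3]=90
step 12: P1: load  L1  ⟶  IEII  (L1)  txn=BusRd  M[L1]=50
step 13: P2: load  L0  ⟶  OSSI  (L0)  txn=BusRd  M[L0]=47
step 14: P0: store L0 := 80  ⟶  MIII  (L0)  txn=BusUpgr  M[L0]=47
step 15: P2: load  L1  ⟶  ISSI  (L1)  txn=BusRd  M[L1]=50
step 16: P2: load  L0  ⟶  OISI  (L0)  txn=BusRd  M[L0]=47
step 17: P2: store L0 := 32  ⟶  IIMI  (L0)  txn=BusUpgr+Flush  M[L0]=80
step 18: P0: store L1 := 13  ⟶  MIII  (L1)  txn=BusRdX  M[L1]=50
step 19: P2: store L0 := 64  ⟶  IIMI  (L0)  txn=∅  M[L0]=80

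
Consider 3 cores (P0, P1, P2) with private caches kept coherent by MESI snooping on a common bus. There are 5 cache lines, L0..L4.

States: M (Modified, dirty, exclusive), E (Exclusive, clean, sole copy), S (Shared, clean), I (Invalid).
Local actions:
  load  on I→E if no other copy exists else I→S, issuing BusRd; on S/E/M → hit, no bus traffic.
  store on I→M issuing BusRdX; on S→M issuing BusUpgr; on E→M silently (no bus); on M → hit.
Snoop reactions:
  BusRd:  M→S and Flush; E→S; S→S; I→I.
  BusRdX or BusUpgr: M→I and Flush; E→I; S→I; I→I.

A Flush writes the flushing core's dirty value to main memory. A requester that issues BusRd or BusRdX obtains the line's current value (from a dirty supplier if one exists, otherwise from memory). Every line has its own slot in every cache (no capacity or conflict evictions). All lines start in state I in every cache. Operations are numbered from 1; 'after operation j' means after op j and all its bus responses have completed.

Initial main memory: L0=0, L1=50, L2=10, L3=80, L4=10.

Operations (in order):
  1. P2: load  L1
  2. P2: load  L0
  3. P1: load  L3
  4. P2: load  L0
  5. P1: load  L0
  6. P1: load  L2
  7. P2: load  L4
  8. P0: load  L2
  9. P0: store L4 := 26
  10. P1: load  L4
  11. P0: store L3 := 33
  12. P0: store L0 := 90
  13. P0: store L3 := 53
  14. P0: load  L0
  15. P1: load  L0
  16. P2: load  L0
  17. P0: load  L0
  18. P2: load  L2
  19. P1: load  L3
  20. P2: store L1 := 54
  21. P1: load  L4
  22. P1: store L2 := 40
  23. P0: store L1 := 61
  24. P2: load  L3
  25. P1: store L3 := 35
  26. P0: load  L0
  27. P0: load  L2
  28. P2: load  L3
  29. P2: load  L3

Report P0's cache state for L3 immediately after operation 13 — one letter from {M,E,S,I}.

state = M

  op1 P2: load  L1 → I/I/E on L1; bus BusRd; mem=50
  op2 P2: load  L0 → I/I/E on L0; bus BusRd; mem=0
  op3 P1: load  L3 → I/E/I on L3; bus BusRd; mem=80
  op4 P2: load  L0 → I/I/E on L0; bus (none); mem=0
  op5 P1: load  L0 → I/S/S on L0; bus BusRd; mem=0
  op6 P1: load  L2 → I/E/I on L2; bus BusRd; mem=10
  op7 P2: load  L4 → I/I/E on L4; bus BusRd; mem=10
  op8 P0: load  L2 → S/S/I on L2; bus BusRd; mem=10
  op9 P0: store L4 := 26 → M/I/I on L4; bus BusRdX; mem=10
  op10 P1: load  L4 → S/S/I on L4; bus BusRd Flush; mem=26
  op11 P0: store L3 := 33 → M/I/I on L3; bus BusRdX; mem=80
  op12 P0: store L0 := 90 → M/I/I on L0; bus BusRdX; mem=0
  op13 P0: store L3 := 53 → M/I/I on L3; bus (none); mem=80
  op14 P0: load  L0 → M/I/I on L0; bus (none); mem=0
  op15 P1: load  L0 → S/S/I on L0; bus BusRd Flush; mem=90
  op16 P2: load  L0 → S/S/S on L0; bus BusRd; mem=90
  op17 P0: load  L0 → S/S/S on L0; bus (none); mem=90
  op18 P2: load  L2 → S/S/S on L2; bus BusRd; mem=10
  op19 P1: load  L3 → S/S/I on L3; bus BusRd Flush; mem=53
  op20 P2: store L1 := 54 → I/I/M on L1; bus (none); mem=50
  op21 P1: load  L4 → S/S/I on L4; bus (none); mem=26
  op22 P1: store L2 := 40 → I/M/I on L2; bus BusUpgr; mem=10
  op23 P0: store L1 := 61 → M/I/I on L1; bus BusRdX Flush; mem=54
  op24 P2: load  L3 → S/S/S on L3; bus BusRd; mem=53
  op25 P1: store L3 := 35 → I/M/I on L3; bus BusUpgr; mem=53
  op26 P0: load  L0 → S/S/S on L0; bus (none); mem=90
  op27 P0: load  L2 → S/S/I on L2; bus BusRd Flush; mem=40
  op28 P2: load  L3 → I/S/S on L3; bus BusRd Flush; mem=35
  op29 P2: load  L3 → I/S/S on L3; bus (none); mem=35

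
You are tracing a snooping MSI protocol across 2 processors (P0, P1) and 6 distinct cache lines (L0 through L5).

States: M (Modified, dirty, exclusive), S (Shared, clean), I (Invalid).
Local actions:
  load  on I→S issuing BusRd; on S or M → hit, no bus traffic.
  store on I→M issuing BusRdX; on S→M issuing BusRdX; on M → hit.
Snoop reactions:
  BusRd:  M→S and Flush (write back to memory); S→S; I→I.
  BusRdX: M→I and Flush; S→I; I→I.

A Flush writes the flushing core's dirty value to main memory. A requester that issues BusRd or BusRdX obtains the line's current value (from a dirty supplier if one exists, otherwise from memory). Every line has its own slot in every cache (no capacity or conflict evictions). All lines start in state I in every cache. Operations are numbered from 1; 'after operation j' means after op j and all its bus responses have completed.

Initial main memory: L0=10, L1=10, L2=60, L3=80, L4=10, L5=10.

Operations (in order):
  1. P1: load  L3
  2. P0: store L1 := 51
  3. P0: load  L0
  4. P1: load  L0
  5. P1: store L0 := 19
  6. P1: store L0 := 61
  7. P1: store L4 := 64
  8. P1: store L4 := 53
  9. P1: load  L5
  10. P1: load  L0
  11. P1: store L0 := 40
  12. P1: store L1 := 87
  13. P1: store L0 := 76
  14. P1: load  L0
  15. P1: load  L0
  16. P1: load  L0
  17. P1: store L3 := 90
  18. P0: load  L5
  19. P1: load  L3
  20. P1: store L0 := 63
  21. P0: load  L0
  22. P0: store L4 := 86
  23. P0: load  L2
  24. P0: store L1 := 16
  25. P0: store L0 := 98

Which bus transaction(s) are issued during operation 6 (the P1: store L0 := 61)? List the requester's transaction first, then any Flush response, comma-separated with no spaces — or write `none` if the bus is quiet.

1. P1: load  L3  bus=[BusRd]  L3: P0=I P1=S  mem[L3]=80
2. P0: store L1 := 51  bus=[BusRdX]  L1: P0=M P1=I  mem[L1]=10
3. P0: load  L0  bus=[BusRd]  L0: P0=S P1=I  mem[L0]=10
4. P1: load  L0  bus=[BusRd]  L0: P0=S P1=S  mem[L0]=10
5. P1: store L0 := 19  bus=[BusRdX]  L0: P0=I P1=M  mem[L0]=10
6. P1: store L0 := 61  bus=[-]  L0: P0=I P1=M  mem[L0]=10
7. P1: store L4 := 64  bus=[BusRdX]  L4: P0=I P1=M  mem[L4]=10
8. P1: store L4 := 53  bus=[-]  L4: P0=I P1=M  mem[L4]=10
9. P1: load  L5  bus=[BusRd]  L5: P0=I P1=S  mem[L5]=10
10. P1: load  L0  bus=[-]  L0: P0=I P1=M  mem[L0]=10
11. P1: store L0 := 40  bus=[-]  L0: P0=I P1=M  mem[L0]=10
12. P1: store L1 := 87  bus=[BusRdX,Flush]  L1: P0=I P1=M  mem[L1]=51
13. P1: store L0 := 76  bus=[-]  L0: P0=I P1=M  mem[L0]=10
14. P1: load  L0  bus=[-]  L0: P0=I P1=M  mem[L0]=10
15. P1: load  L0  bus=[-]  L0: P0=I P1=M  mem[L0]=10
16. P1: load  L0  bus=[-]  L0: P0=I P1=M  mem[L0]=10
17. P1: store L3 := 90  bus=[BusRdX]  L3: P0=I P1=M  mem[L3]=80
18. P0: load  L5  bus=[BusRd]  L5: P0=S P1=S  mem[L5]=10
19. P1: load  L3  bus=[-]  L3: P0=I P1=M  mem[L3]=80
20. P1: store L0 := 63  bus=[-]  L0: P0=I P1=M  mem[L0]=10
21. P0: load  L0  bus=[BusRd,Flush]  L0: P0=S P1=S  mem[L0]=63
22. P0: store L4 := 86  bus=[BusRdX,Flush]  L4: P0=M P1=I  mem[L4]=53
23. P0: load  L2  bus=[BusRd]  L2: P0=S P1=I  mem[L2]=60
24. P0: store L1 := 16  bus=[BusRdX,Flush]  L1: P0=M P1=I  mem[L1]=87
25. P0: store L0 := 98  bus=[BusRdX]  L0: P0=M P1=I  mem[L0]=63

bus = none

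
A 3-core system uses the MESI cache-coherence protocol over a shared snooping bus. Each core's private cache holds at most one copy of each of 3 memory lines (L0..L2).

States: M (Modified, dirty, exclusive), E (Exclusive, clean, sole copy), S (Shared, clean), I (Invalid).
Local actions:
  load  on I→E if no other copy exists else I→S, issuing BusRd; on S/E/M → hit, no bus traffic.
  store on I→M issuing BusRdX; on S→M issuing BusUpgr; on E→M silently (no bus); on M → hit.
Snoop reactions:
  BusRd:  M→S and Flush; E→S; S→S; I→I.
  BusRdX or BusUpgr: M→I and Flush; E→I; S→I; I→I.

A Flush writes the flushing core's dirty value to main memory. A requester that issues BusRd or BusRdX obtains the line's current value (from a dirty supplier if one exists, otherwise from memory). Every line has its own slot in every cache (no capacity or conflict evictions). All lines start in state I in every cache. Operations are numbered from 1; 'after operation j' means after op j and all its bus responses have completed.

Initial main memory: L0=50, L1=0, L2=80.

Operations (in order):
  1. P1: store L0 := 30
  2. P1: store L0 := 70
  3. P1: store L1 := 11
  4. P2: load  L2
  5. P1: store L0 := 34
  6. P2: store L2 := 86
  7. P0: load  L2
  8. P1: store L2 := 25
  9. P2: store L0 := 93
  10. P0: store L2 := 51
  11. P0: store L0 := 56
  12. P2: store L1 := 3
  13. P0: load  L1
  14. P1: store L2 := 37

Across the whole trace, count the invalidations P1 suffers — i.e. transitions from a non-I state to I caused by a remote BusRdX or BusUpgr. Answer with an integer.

  op1 P1: store L0 := 30 → I/M/I on L0; bus BusRdX; mem=50
  op2 P1: store L0 := 70 → I/M/I on L0; bus (none); mem=50
  op3 P1: store L1 := 11 → I/M/I on L1; bus BusRdX; mem=0
  op4 P2: load  L2 → I/I/E on L2; bus BusRd; mem=80
  op5 P1: store L0 := 34 → I/M/I on L0; bus (none); mem=50
  op6 P2: store L2 := 86 → I/I/M on L2; bus (none); mem=80
  op7 P0: load  L2 → S/I/S on L2; bus BusRd Flush; mem=86
  op8 P1: store L2 := 25 → I/M/I on L2; bus BusRdX; mem=86
  op9 P2: store L0 := 93 → I/I/M on L0; bus BusRdX Flush; mem=34
  op10 P0: store L2 := 51 → M/I/I on L2; bus BusRdX Flush; mem=25
  op11 P0: store L0 := 56 → M/I/I on L0; bus BusRdX Flush; mem=93
  op12 P2: store L1 := 3 → I/I/M on L1; bus BusRdX Flush; mem=11
  op13 P0: load  L1 → S/I/S on L1; bus BusRd Flush; mem=3
  op14 P1: store L2 := 37 → I/M/I on L2; bus BusRdX Flush; mem=51

invalidations = 3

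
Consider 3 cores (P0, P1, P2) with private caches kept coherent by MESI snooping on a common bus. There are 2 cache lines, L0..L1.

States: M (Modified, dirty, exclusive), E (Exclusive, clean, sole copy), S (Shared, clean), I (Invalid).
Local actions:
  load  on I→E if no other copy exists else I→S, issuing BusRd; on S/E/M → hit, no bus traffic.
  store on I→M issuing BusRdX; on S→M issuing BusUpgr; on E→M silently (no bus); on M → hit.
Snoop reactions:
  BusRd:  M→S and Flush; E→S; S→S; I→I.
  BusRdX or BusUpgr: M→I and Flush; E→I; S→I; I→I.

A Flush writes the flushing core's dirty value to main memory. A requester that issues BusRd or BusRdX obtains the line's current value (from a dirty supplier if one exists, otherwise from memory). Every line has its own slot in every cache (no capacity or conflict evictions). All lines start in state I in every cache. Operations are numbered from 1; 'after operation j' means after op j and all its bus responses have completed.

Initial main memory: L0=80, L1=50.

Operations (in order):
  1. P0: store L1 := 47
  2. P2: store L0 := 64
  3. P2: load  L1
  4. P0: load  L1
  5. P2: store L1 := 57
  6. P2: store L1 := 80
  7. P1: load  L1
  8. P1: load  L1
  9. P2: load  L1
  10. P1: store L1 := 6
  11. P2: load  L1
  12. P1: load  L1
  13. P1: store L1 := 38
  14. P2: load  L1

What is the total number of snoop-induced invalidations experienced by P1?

invalidations = 0

[1] P0: store L1 := 47 | P0:M(47), P1:I, P2:I | bus: BusRdX
[2] P2: store L0 := 64 | P0:I, P1:I, P2:M(64) | bus: BusRdX
[3] P2: load  L1 | P0:S(47), P1:I, P2:S(47) | bus: BusRd,Flush
[4] P0: load  L1 | P0:S(47), P1:I, P2:S(47) | bus: none
[5] P2: store L1 := 57 | P0:I, P1:I, P2:M(57) | bus: BusUpgr
[6] P2: store L1 := 80 | P0:I, P1:I, P2:M(80) | bus: none
[7] P1: load  L1 | P0:I, P1:S(80), P2:S(80) | bus: BusRd,Flush
[8] P1: load  L1 | P0:I, P1:S(80), P2:S(80) | bus: none
[9] P2: load  L1 | P0:I, P1:S(80), P2:S(80) | bus: none
[10] P1: store L1 := 6 | P0:I, P1:M(6), P2:I | bus: BusUpgr
[11] P2: load  L1 | P0:I, P1:S(6), P2:S(6) | bus: BusRd,Flush
[12] P1: load  L1 | P0:I, P1:S(6), P2:S(6) | bus: none
[13] P1: store L1 := 38 | P0:I, P1:M(38), P2:I | bus: BusUpgr
[14] P2: load  L1 | P0:I, P1:S(38), P2:S(38) | bus: BusRd,Flush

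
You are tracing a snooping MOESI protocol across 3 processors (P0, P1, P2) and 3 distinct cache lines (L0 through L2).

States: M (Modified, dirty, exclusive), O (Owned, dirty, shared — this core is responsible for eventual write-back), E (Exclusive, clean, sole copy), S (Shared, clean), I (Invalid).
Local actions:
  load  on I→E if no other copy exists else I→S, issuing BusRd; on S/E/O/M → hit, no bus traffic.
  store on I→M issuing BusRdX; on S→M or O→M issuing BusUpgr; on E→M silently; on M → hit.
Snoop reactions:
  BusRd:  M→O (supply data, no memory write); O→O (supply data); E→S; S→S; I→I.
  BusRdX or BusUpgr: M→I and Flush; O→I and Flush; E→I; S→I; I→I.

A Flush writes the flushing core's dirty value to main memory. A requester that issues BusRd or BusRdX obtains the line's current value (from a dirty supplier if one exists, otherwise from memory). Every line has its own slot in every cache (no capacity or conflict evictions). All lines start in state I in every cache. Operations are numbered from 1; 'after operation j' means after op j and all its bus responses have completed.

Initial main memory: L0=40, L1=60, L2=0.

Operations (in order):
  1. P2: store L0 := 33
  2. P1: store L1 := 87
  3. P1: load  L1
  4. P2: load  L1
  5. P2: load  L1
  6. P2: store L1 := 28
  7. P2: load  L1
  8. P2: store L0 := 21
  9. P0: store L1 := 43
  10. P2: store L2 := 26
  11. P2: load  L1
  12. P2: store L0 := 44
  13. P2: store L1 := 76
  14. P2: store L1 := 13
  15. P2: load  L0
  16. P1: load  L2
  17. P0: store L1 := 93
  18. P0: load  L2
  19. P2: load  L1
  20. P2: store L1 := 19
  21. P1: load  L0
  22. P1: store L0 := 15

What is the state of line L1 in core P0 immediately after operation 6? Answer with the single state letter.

  op1 P2: store L0 := 33 → I/I/M on L0; bus BusRdX; mem=40
  op2 P1: store L1 := 87 → I/M/I on L1; bus BusRdX; mem=60
  op3 P1: load  L1 → I/M/I on L1; bus (none); mem=60
  op4 P2: load  L1 → I/O/S on L1; bus BusRd; mem=60
  op5 P2: load  L1 → I/O/S on L1; bus (none); mem=60
  op6 P2: store L1 := 28 → I/I/M on L1; bus BusUpgr Flush; mem=87
  op7 P2: load  L1 → I/I/M on L1; bus (none); mem=87
  op8 P2: store L0 := 21 → I/I/M on L0; bus (none); mem=40
  op9 P0: store L1 := 43 → M/I/I on L1; bus BusRdX Flush; mem=28
  op10 P2: store L2 := 26 → I/I/M on L2; bus BusRdX; mem=0
  op11 P2: load  L1 → O/I/S on L1; bus BusRd; mem=28
  op12 P2: store L0 := 44 → I/I/M on L0; bus (none); mem=40
  op13 P2: store L1 := 76 → I/I/M on L1; bus BusUpgr Flush; mem=43
  op14 P2: store L1 := 13 → I/I/M on L1; bus (none); mem=43
  op15 P2: load  L0 → I/I/M on L0; bus (none); mem=40
  op16 P1: load  L2 → I/S/O on L2; bus BusRd; mem=0
  op17 P0: store L1 := 93 → M/I/I on L1; bus BusRdX Flush; mem=13
  op18 P0: load  L2 → S/S/O on L2; bus BusRd; mem=0
  op19 P2: load  L1 → O/I/S on L1; bus BusRd; mem=13
  op20 P2: store L1 := 19 → I/I/M on L1; bus BusUpgr Flush; mem=93
  op21 P1: load  L0 → I/S/O on L0; bus BusRd; mem=40
  op22 P1: store L0 := 15 → I/M/I on L0; bus BusUpgr Flush; mem=44

state = I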